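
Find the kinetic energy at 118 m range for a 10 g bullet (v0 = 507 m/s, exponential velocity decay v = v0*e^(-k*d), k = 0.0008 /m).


v = v0*exp(-k*d) = 507*exp(-0.0008*118) = 461.329 m/s
E = 0.5*m*v^2 = 0.5*0.01*461.329^2 = 1064 J

1064 J


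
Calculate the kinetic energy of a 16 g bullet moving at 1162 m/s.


E = 0.5*m*v^2 = 0.5*0.016*1162^2 = 10802 J

10802 J


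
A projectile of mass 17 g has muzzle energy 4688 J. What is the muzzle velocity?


v = sqrt(2*E/m) = sqrt(2*4688/0.017) = 742.7 m/s

742.7 m/s


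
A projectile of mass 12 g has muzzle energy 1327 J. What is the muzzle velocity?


v = sqrt(2*E/m) = sqrt(2*1327/0.012) = 470.3 m/s

470.3 m/s


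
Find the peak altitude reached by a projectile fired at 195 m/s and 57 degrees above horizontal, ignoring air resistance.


H = (v0*sin(theta))^2 / (2g) = (195*sin(57°))^2 / (2*9.81) = 1363 m

1363 m


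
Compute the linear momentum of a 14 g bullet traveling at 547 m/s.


p = m*v = 0.014*547 = 7.658 kg·m/s

7.658 kg·m/s


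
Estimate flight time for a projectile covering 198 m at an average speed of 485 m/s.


t = d/v = 198/485 = 0.4082 s

0.4082 s


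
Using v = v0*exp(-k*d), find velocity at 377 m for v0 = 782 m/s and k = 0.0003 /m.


v = v0*exp(-k*d) = 782*exp(-0.0003*377) = 698.4 m/s

698.4 m/s


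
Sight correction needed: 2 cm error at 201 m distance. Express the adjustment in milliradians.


1 mrad subtends 1 cm per 10 m of range, so adj = error_cm / (dist_m / 10) = 2 / (201/10) = 0.0995 mrad

0.0995 mrad


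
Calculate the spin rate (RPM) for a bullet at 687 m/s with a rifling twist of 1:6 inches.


twist_m = 6*0.0254 = 0.1524 m
spin = v/twist = 687/0.1524 = 4507.874 rev/s
RPM = spin*60 = 4507.874*60 ≈ 270472 RPM

270472 RPM


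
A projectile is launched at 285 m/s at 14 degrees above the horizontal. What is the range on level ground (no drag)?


R = v0^2 * sin(2*theta) / g = 285^2 * sin(2*14°) / 9.81 = 3887 m

3887 m


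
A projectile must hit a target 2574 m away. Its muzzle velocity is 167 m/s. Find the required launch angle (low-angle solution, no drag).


sin(2*theta) = R*g/v0^2 = 2574*9.81/167^2 = 0.905409, theta = arcsin(0.905409)/2 = 32.44°

32.44 degrees


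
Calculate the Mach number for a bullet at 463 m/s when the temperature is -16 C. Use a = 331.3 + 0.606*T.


a = 331.3 + 0.606*(-16) = 321.604 m/s
M = v/a = 463/321.604 = 1.44

1.44


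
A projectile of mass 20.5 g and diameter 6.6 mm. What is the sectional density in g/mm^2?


SD = m/d^2 = 20.5/6.6^2 = 0.4706 g/mm^2

0.4706 g/mm^2


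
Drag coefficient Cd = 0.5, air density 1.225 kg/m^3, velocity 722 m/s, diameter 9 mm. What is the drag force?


A = pi*(d/2)^2 = pi*(9/2000)^2 = 6.36173e-05 m^2
Fd = 0.5*Cd*rho*A*v^2 = 0.5*0.5*1.225*6.36173e-05*722^2 = 10.16 N

10.16 N


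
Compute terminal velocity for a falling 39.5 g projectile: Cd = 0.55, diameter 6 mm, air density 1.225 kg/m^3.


A = pi*(d/2)^2 = pi*(6/2000)^2 = 2.82743e-05 m^2
vt = sqrt(2mg/(Cd*rho*A)) = sqrt(2*0.0395*9.81/(0.55 * 1.225 * 2.82743e-05)) = 201.7 m/s

201.7 m/s


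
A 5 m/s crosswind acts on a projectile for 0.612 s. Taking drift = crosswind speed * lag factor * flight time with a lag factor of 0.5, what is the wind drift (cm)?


drift = v_wind * lag * t = 5 * 0.5 * 0.612 = 1.53 m ≈ 153 cm

153 cm


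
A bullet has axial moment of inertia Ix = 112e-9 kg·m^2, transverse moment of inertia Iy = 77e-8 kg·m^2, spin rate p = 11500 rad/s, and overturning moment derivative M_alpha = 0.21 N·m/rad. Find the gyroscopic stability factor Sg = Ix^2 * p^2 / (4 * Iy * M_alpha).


Sg = Ix^2 * p^2 / (4 * Iy * M_alpha) = (112e-9)^2 * 11500^2 / (4 * 77e-8 * 0.21) = 2.565

2.565


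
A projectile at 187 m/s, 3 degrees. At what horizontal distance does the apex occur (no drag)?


R = v0^2*sin(2*theta)/g = 187^2*sin(2*3°)/9.81 = 372.605 m
apex_dist = R/2 = 372.605/2 = 186.3 m

186.3 m


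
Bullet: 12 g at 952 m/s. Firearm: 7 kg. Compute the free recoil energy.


v_r = m_p*v_p/m_gun = 0.012*952/7 = 1.632 m/s, E_r = 0.5*m_gun*v_r^2 = 0.5*7*1.632^2 = 9.322 J

9.322 J


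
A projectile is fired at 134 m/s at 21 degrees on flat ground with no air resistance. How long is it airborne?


T = 2*v0*sin(theta)/g = 2*134*sin(21°)/9.81 = 9.79 s

9.79 s


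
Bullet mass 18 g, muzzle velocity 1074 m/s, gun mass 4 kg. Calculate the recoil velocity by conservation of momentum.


v_recoil = m_p * v_p / m_gun = 0.018 * 1074 / 4 = 4.833 m/s

4.833 m/s


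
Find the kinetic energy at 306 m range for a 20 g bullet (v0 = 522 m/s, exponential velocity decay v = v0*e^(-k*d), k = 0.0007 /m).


v = v0*exp(-k*d) = 522*exp(-0.0007*306) = 421.352 m/s
E = 0.5*m*v^2 = 0.5*0.02*421.352^2 = 1775 J

1775 J


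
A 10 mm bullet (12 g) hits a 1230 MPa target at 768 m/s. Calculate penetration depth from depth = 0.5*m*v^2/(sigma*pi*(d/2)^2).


A = pi*(d/2)^2 = pi*(10/2)^2 = 78.5398 mm^2
E = 0.5*m*v^2 = 0.5*0.012*768^2 = 3538.94 J
depth = E/(sigma*A) = 3538.94 J / (1230 MPa * 78.5398 mm^2) = 3538.94/(1230 * 78.5398) m = 0.0366335 m ≈ 36.63 mm

36.63 mm


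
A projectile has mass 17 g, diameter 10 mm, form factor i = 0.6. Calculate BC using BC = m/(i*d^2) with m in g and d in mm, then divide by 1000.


BC = m/(i*d^2*1000) = 17/(0.6 * 10^2 * 1000) = 0.0002833

0.0002833


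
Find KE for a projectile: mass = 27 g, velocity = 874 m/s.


E = 0.5*m*v^2 = 0.5*0.027*874^2 = 10312 J

10312 J


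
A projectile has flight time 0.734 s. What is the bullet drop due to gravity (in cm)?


drop = 0.5*g*t^2 = 0.5*9.81*0.734^2 = 2.6426 m ≈ 264.3 cm

264.3 cm


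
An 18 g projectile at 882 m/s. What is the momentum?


p = m*v = 0.018*882 = 15.88 kg·m/s

15.88 kg·m/s


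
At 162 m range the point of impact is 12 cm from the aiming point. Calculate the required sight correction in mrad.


1 mrad subtends 1 cm per 10 m of range, so adj = error_cm / (dist_m / 10) = 12 / (162/10) = 0.7407 mrad

0.7407 mrad


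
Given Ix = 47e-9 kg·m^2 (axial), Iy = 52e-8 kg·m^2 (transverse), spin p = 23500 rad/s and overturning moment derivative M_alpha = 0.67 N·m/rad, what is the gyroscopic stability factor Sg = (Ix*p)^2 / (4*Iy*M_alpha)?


Sg = Ix^2 * p^2 / (4 * Iy * M_alpha) = (47e-9)^2 * 23500^2 / (4 * 52e-8 * 0.67) = 0.8754

0.8754


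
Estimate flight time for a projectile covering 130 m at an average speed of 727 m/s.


t = d/v = 130/727 = 0.1788 s

0.1788 s


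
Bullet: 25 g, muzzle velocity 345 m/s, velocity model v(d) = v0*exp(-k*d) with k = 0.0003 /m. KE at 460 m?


v = v0*exp(-k*d) = 345*exp(-0.0003*460) = 300.529 m/s
E = 0.5*m*v^2 = 0.5*0.025*300.529^2 = 1129 J

1129 J


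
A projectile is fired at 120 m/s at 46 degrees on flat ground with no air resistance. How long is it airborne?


T = 2*v0*sin(theta)/g = 2*120*sin(46°)/9.81 = 17.6 s

17.6 s


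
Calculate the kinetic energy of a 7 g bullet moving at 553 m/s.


E = 0.5*m*v^2 = 0.5*0.007*553^2 = 1070 J

1070 J


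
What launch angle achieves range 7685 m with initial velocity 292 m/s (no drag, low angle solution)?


sin(2*theta) = R*g/v0^2 = 7685*9.81/292^2 = 0.884193, theta = arcsin(0.884193)/2 = 31.08°

31.08 degrees


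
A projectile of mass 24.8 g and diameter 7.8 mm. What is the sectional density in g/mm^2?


SD = m/d^2 = 24.8/7.8^2 = 0.4076 g/mm^2

0.4076 g/mm^2


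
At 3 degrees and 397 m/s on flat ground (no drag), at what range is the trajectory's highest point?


R = v0^2*sin(2*theta)/g = 397^2*sin(2*3°)/9.81 = 1679.37 m
apex_dist = R/2 = 1679.37/2 = 839.7 m

839.7 m


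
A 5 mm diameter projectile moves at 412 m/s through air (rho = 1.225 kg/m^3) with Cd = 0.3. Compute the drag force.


A = pi*(d/2)^2 = pi*(5/2000)^2 = 1.96350e-05 m^2
Fd = 0.5*Cd*rho*A*v^2 = 0.5*0.3*1.225*1.96350e-05*412^2 = 0.6124 N

0.6124 N


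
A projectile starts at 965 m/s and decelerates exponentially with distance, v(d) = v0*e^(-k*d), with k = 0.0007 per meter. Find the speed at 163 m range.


v = v0*exp(-k*d) = 965*exp(-0.0007*163) = 860.9 m/s

860.9 m/s


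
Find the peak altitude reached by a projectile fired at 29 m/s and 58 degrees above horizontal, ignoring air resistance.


H = (v0*sin(theta))^2 / (2g) = (29*sin(58°))^2 / (2*9.81) = 30.83 m

30.83 m


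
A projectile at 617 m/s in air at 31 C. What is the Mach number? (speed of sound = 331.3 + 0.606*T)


a = 331.3 + 0.606*(31) = 350.086 m/s
M = v/a = 617/350.086 = 1.762

1.762


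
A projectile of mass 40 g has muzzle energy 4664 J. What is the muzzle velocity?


v = sqrt(2*E/m) = sqrt(2*4664/0.04) = 482.9 m/s

482.9 m/s


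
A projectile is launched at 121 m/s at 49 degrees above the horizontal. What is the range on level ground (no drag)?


R = v0^2 * sin(2*theta) / g = 121^2 * sin(2*49°) / 9.81 = 1478 m

1478 m


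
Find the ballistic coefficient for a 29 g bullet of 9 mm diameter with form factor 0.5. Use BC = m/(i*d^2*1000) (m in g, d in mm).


BC = m/(i*d^2*1000) = 29/(0.5 * 9^2 * 1000) = 0.000716

0.000716


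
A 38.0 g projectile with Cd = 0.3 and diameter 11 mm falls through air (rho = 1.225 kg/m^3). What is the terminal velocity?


A = pi*(d/2)^2 = pi*(11/2000)^2 = 9.50332e-05 m^2
vt = sqrt(2mg/(Cd*rho*A)) = sqrt(2*0.038*9.81/(0.3 * 1.225 * 9.50332e-05)) = 146.1 m/s

146.1 m/s


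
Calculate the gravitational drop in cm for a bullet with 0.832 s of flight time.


drop = 0.5*g*t^2 = 0.5*9.81*0.832^2 = 3.39536 m ≈ 339.5 cm

339.5 cm


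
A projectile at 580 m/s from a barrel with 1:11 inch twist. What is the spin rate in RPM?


twist_m = 11*0.0254 = 0.2794 m
spin = v/twist = 580/0.2794 = 2075.877 rev/s
RPM = spin*60 = 2075.877*60 ≈ 124553 RPM

124553 RPM


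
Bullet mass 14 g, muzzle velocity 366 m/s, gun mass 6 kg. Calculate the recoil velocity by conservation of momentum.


v_recoil = m_p * v_p / m_gun = 0.014 * 366 / 6 = 0.854 m/s

0.854 m/s


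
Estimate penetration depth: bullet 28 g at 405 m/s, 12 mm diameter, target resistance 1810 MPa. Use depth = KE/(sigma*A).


A = pi*(d/2)^2 = pi*(12/2)^2 = 113.097 mm^2
E = 0.5*m*v^2 = 0.5*0.028*405^2 = 2296.35 J
depth = E/(sigma*A) = 2296.35 J / (1810 MPa * 113.097 mm^2) = 2296.35/(1810 * 113.097) m = 0.0112178 m ≈ 11.22 mm

11.22 mm


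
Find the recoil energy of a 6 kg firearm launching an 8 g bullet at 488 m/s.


v_r = m_p*v_p/m_gun = 0.008*488/6 = 0.650667 m/s, E_r = 0.5*m_gun*v_r^2 = 0.5*6*0.650667^2 = 1.27 J

1.27 J


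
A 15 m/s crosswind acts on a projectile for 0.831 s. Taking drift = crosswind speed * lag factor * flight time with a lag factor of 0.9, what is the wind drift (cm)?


drift = v_wind * lag * t = 15 * 0.9 * 0.831 = 11.2185 m ≈ 1122 cm

1122 cm


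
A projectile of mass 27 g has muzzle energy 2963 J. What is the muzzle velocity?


v = sqrt(2*E/m) = sqrt(2*2963/0.027) = 468.5 m/s

468.5 m/s


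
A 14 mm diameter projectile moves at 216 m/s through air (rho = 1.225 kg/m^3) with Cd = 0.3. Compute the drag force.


A = pi*(d/2)^2 = pi*(14/2000)^2 = 1.53938e-04 m^2
Fd = 0.5*Cd*rho*A*v^2 = 0.5*0.3*1.225*1.53938e-04*216^2 = 1.32 N

1.32 N


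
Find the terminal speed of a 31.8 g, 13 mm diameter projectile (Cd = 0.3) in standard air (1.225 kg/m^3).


A = pi*(d/2)^2 = pi*(13/2000)^2 = 1.32732e-04 m^2
vt = sqrt(2mg/(Cd*rho*A)) = sqrt(2*0.0318*9.81/(0.3 * 1.225 * 1.32732e-04)) = 113.1 m/s

113.1 m/s


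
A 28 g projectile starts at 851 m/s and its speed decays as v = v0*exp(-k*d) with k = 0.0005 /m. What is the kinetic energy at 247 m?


v = v0*exp(-k*d) = 851*exp(-0.0005*247) = 752.132 m/s
E = 0.5*m*v^2 = 0.5*0.028*752.132^2 = 7920 J

7920 J


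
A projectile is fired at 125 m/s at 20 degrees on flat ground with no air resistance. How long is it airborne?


T = 2*v0*sin(theta)/g = 2*125*sin(20°)/9.81 = 8.716 s

8.716 s


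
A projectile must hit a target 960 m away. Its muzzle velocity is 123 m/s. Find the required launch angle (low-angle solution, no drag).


sin(2*theta) = R*g/v0^2 = 960*9.81/123^2 = 0.622487, theta = arcsin(0.622487)/2 = 19.25°

19.25 degrees


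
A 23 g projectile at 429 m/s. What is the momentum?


p = m*v = 0.023*429 = 9.867 kg·m/s

9.867 kg·m/s


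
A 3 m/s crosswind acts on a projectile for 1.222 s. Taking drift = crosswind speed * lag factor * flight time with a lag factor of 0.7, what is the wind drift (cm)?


drift = v_wind * lag * t = 3 * 0.7 * 1.222 = 2.5662 m ≈ 256.6 cm

256.6 cm


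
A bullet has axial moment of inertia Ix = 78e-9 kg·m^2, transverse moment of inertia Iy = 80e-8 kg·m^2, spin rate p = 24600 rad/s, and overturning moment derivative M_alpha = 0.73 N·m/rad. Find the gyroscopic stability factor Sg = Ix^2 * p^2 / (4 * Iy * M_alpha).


Sg = Ix^2 * p^2 / (4 * Iy * M_alpha) = (78e-9)^2 * 24600^2 / (4 * 80e-8 * 0.73) = 1.576

1.576


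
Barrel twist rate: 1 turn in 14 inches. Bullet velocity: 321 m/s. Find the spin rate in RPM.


twist_m = 14*0.0254 = 0.3556 m
spin = v/twist = 321/0.3556 = 902.6997 rev/s
RPM = spin*60 = 902.6997*60 ≈ 54162 RPM

54162 RPM


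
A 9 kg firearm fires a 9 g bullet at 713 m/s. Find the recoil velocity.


v_recoil = m_p * v_p / m_gun = 0.009 * 713 / 9 = 0.713 m/s

0.713 m/s


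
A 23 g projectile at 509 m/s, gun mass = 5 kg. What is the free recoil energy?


v_r = m_p*v_p/m_gun = 0.023*509/5 = 2.3414 m/s, E_r = 0.5*m_gun*v_r^2 = 0.5*5*2.3414^2 = 13.71 J

13.71 J


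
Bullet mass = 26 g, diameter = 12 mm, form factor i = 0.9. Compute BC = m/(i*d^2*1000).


BC = m/(i*d^2*1000) = 26/(0.9 * 12^2 * 1000) = 0.0002006

0.0002006


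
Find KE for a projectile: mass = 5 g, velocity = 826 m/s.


E = 0.5*m*v^2 = 0.5*0.005*826^2 = 1706 J

1706 J


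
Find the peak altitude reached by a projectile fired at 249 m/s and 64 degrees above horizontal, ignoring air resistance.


H = (v0*sin(theta))^2 / (2g) = (249*sin(64°))^2 / (2*9.81) = 2553 m

2553 m


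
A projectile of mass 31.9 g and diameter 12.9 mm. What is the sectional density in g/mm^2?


SD = m/d^2 = 31.9/12.9^2 = 0.1917 g/mm^2

0.1917 g/mm^2


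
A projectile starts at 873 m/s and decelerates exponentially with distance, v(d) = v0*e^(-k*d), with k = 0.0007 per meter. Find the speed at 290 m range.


v = v0*exp(-k*d) = 873*exp(-0.0007*290) = 712.6 m/s

712.6 m/s


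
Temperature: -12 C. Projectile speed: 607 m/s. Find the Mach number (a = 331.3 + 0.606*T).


a = 331.3 + 0.606*(-12) = 324.028 m/s
M = v/a = 607/324.028 = 1.873

1.873


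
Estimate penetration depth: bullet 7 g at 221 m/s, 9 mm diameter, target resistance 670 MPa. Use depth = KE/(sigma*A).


A = pi*(d/2)^2 = pi*(9/2)^2 = 63.6173 mm^2
E = 0.5*m*v^2 = 0.5*0.007*221^2 = 170.944 J
depth = E/(sigma*A) = 170.944 J / (670 MPa * 63.6173 mm^2) = 170.944/(670 * 63.6173) m = 0.00401054 m ≈ 4.011 mm

4.011 mm


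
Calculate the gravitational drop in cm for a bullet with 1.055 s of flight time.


drop = 0.5*g*t^2 = 0.5*9.81*1.055^2 = 5.45939 m ≈ 545.9 cm

545.9 cm


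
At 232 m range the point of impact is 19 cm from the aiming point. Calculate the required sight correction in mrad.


1 mrad subtends 1 cm per 10 m of range, so adj = error_cm / (dist_m / 10) = 19 / (232/10) = 0.819 mrad

0.819 mrad


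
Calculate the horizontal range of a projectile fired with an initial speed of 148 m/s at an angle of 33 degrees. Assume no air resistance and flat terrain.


R = v0^2 * sin(2*theta) / g = 148^2 * sin(2*33°) / 9.81 = 2040 m

2040 m


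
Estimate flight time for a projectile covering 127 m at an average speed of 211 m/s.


t = d/v = 127/211 = 0.6019 s

0.6019 s


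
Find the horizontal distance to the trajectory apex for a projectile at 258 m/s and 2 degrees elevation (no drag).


R = v0^2*sin(2*theta)/g = 258^2*sin(2*2°)/9.81 = 473.32 m
apex_dist = R/2 = 473.32/2 = 236.7 m

236.7 m


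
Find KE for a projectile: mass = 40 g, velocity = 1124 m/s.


E = 0.5*m*v^2 = 0.5*0.04*1124^2 = 25268 J

25268 J


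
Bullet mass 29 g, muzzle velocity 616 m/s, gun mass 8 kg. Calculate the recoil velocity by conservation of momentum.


v_recoil = m_p * v_p / m_gun = 0.029 * 616 / 8 = 2.233 m/s

2.233 m/s


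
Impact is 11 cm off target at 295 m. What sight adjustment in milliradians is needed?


1 mrad subtends 1 cm per 10 m of range, so adj = error_cm / (dist_m / 10) = 11 / (295/10) = 0.3729 mrad

0.3729 mrad


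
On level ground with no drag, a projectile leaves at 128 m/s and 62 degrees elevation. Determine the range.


R = v0^2 * sin(2*theta) / g = 128^2 * sin(2*62°) / 9.81 = 1385 m

1385 m


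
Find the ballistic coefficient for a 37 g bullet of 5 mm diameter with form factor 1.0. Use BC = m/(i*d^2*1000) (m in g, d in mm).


BC = m/(i*d^2*1000) = 37/(1.0 * 5^2 * 1000) = 0.00148

0.00148


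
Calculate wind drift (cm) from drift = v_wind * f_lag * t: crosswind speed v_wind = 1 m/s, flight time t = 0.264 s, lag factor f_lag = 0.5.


drift = v_wind * lag * t = 1 * 0.5 * 0.264 = 0.132 m ≈ 13.2 cm

13.2 cm


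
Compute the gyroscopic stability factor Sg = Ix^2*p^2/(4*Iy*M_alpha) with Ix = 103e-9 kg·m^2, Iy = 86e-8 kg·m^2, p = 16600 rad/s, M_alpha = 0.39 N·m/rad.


Sg = Ix^2 * p^2 / (4 * Iy * M_alpha) = (103e-9)^2 * 16600^2 / (4 * 86e-8 * 0.39) = 2.179

2.179


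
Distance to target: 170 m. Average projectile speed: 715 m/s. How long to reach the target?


t = d/v = 170/715 = 0.2378 s

0.2378 s


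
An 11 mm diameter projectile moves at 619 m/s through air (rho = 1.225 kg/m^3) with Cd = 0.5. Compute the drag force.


A = pi*(d/2)^2 = pi*(11/2000)^2 = 9.50332e-05 m^2
Fd = 0.5*Cd*rho*A*v^2 = 0.5*0.5*1.225*9.50332e-05*619^2 = 11.15 N

11.15 N


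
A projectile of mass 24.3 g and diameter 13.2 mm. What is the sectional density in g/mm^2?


SD = m/d^2 = 24.3/13.2^2 = 0.1395 g/mm^2

0.1395 g/mm^2


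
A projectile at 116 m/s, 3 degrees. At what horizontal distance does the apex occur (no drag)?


R = v0^2*sin(2*theta)/g = 116^2*sin(2*3°)/9.81 = 143.378 m
apex_dist = R/2 = 143.378/2 = 71.69 m

71.69 m


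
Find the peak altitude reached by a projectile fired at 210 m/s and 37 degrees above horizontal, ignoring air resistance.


H = (v0*sin(theta))^2 / (2g) = (210*sin(37°))^2 / (2*9.81) = 814.1 m

814.1 m


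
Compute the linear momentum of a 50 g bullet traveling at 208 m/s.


p = m*v = 0.05*208 = 10.4 kg·m/s

10.4 kg·m/s


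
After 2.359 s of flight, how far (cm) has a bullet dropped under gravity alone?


drop = 0.5*g*t^2 = 0.5*9.81*2.359^2 = 27.2957 m ≈ 2730 cm

2730 cm


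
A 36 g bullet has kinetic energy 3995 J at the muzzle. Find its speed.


v = sqrt(2*E/m) = sqrt(2*3995/0.036) = 471.1 m/s

471.1 m/s


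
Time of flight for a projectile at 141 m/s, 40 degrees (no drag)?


T = 2*v0*sin(theta)/g = 2*141*sin(40°)/9.81 = 18.48 s

18.48 s


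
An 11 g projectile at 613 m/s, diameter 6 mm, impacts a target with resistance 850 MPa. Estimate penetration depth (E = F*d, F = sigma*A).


A = pi*(d/2)^2 = pi*(6/2)^2 = 28.2743 mm^2
E = 0.5*m*v^2 = 0.5*0.011*613^2 = 2066.73 J
depth = E/(sigma*A) = 2066.73 J / (850 MPa * 28.2743 mm^2) = 2066.73/(850 * 28.2743) m = 0.0859948 m ≈ 85.99 mm

85.99 mm


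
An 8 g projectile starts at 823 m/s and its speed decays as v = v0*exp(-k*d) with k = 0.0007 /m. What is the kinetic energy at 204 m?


v = v0*exp(-k*d) = 823*exp(-0.0007*204) = 713.481 m/s
E = 0.5*m*v^2 = 0.5*0.008*713.481^2 = 2036 J

2036 J


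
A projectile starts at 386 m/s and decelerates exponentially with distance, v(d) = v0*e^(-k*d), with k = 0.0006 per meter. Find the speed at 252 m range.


v = v0*exp(-k*d) = 386*exp(-0.0006*252) = 331.8 m/s

331.8 m/s


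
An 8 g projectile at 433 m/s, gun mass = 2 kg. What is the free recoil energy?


v_r = m_p*v_p/m_gun = 0.008*433/2 = 1.732 m/s, E_r = 0.5*m_gun*v_r^2 = 0.5*2*1.732^2 = 3 J

3 J


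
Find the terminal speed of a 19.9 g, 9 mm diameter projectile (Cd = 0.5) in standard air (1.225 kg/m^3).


A = pi*(d/2)^2 = pi*(9/2000)^2 = 6.36173e-05 m^2
vt = sqrt(2mg/(Cd*rho*A)) = sqrt(2*0.0199*9.81/(0.5 * 1.225 * 6.36173e-05)) = 100.1 m/s

100.1 m/s


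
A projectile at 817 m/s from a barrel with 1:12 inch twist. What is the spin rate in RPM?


twist_m = 12*0.0254 = 0.3048 m
spin = v/twist = 817/0.3048 = 2680.446 rev/s
RPM = spin*60 = 2680.446*60 ≈ 160827 RPM

160827 RPM


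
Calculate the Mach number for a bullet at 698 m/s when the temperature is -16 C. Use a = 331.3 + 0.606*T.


a = 331.3 + 0.606*(-16) = 321.604 m/s
M = v/a = 698/321.604 = 2.17

2.17


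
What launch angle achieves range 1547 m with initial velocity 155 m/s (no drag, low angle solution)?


sin(2*theta) = R*g/v0^2 = 1547*9.81/155^2 = 0.631678, theta = arcsin(0.631678)/2 = 19.59°

19.59 degrees


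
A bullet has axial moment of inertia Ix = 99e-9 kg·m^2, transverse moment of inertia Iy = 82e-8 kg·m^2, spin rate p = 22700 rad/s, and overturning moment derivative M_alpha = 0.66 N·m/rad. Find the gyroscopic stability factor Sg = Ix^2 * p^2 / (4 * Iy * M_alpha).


Sg = Ix^2 * p^2 / (4 * Iy * M_alpha) = (99e-9)^2 * 22700^2 / (4 * 82e-8 * 0.66) = 2.333

2.333


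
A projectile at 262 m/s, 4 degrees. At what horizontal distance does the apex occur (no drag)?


R = v0^2*sin(2*theta)/g = 262^2*sin(2*4°)/9.81 = 973.843 m
apex_dist = R/2 = 973.843/2 = 486.9 m

486.9 m


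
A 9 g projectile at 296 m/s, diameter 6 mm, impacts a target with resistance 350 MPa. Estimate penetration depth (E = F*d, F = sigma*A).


A = pi*(d/2)^2 = pi*(6/2)^2 = 28.2743 mm^2
E = 0.5*m*v^2 = 0.5*0.009*296^2 = 394.272 J
depth = E/(sigma*A) = 394.272 J / (350 MPa * 28.2743 mm^2) = 394.272/(350 * 28.2743) m = 0.0398415 m ≈ 39.84 mm

39.84 mm


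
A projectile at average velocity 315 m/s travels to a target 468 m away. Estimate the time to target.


t = d/v = 468/315 = 1.486 s

1.486 s


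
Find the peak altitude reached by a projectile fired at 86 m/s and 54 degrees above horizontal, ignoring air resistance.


H = (v0*sin(theta))^2 / (2g) = (86*sin(54°))^2 / (2*9.81) = 246.7 m

246.7 m


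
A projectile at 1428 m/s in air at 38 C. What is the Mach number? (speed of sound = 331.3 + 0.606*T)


a = 331.3 + 0.606*(38) = 354.328 m/s
M = v/a = 1428/354.328 = 4.03

4.03


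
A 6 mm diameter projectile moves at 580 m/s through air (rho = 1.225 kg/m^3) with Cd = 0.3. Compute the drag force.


A = pi*(d/2)^2 = pi*(6/2000)^2 = 2.82743e-05 m^2
Fd = 0.5*Cd*rho*A*v^2 = 0.5*0.3*1.225*2.82743e-05*580^2 = 1.748 N

1.748 N


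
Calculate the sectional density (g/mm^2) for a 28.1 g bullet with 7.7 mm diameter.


SD = m/d^2 = 28.1/7.7^2 = 0.4739 g/mm^2

0.4739 g/mm^2


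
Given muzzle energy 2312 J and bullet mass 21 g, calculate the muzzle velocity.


v = sqrt(2*E/m) = sqrt(2*2312/0.021) = 469.2 m/s

469.2 m/s


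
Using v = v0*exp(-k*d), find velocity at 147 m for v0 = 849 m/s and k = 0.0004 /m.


v = v0*exp(-k*d) = 849*exp(-0.0004*147) = 800.5 m/s

800.5 m/s


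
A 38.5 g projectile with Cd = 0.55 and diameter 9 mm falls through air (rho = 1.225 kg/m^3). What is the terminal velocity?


A = pi*(d/2)^2 = pi*(9/2000)^2 = 6.36173e-05 m^2
vt = sqrt(2mg/(Cd*rho*A)) = sqrt(2*0.0385*9.81/(0.55 * 1.225 * 6.36173e-05)) = 132.8 m/s

132.8 m/s


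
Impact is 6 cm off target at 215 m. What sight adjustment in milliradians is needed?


1 mrad subtends 1 cm per 10 m of range, so adj = error_cm / (dist_m / 10) = 6 / (215/10) = 0.2791 mrad

0.2791 mrad


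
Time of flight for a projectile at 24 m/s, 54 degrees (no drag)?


T = 2*v0*sin(theta)/g = 2*24*sin(54°)/9.81 = 3.958 s

3.958 s


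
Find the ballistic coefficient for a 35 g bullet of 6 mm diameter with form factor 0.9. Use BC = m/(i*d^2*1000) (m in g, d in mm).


BC = m/(i*d^2*1000) = 35/(0.9 * 6^2 * 1000) = 0.00108

0.00108


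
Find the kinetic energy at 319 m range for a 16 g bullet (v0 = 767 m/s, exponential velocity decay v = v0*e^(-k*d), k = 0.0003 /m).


v = v0*exp(-k*d) = 767*exp(-0.0003*319) = 697.001 m/s
E = 0.5*m*v^2 = 0.5*0.016*697.001^2 = 3886 J

3886 J


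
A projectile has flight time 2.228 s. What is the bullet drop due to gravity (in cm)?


drop = 0.5*g*t^2 = 0.5*9.81*2.228^2 = 24.3483 m ≈ 2435 cm

2435 cm


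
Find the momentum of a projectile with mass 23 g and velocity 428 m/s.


p = m*v = 0.023*428 = 9.844 kg·m/s

9.844 kg·m/s


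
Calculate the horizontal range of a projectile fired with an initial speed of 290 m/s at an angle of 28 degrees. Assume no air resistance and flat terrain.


R = v0^2 * sin(2*theta) / g = 290^2 * sin(2*28°) / 9.81 = 7107 m

7107 m


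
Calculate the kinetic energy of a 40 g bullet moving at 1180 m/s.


E = 0.5*m*v^2 = 0.5*0.04*1180^2 = 27848 J

27848 J


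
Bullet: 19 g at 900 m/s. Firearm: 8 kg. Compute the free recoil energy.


v_r = m_p*v_p/m_gun = 0.019*900/8 = 2.1375 m/s, E_r = 0.5*m_gun*v_r^2 = 0.5*8*2.1375^2 = 18.28 J

18.28 J


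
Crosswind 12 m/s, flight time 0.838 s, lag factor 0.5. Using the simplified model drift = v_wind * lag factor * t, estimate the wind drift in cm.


drift = v_wind * lag * t = 12 * 0.5 * 0.838 = 5.028 m ≈ 502.8 cm

502.8 cm


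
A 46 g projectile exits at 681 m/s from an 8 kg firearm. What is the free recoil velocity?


v_recoil = m_p * v_p / m_gun = 0.046 * 681 / 8 = 3.916 m/s

3.916 m/s


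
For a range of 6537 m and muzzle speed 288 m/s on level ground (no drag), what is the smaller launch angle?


sin(2*theta) = R*g/v0^2 = 6537*9.81/288^2 = 0.773148, theta = arcsin(0.773148)/2 = 25.32°

25.32 degrees


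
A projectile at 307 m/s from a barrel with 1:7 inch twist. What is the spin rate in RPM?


twist_m = 7*0.0254 = 0.1778 m
spin = v/twist = 307/0.1778 = 1726.659 rev/s
RPM = spin*60 = 1726.659*60 ≈ 103600 RPM

103600 RPM


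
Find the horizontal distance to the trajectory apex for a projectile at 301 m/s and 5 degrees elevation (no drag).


R = v0^2*sin(2*theta)/g = 301^2*sin(2*5°)/9.81 = 1603.74 m
apex_dist = R/2 = 1603.74/2 = 801.9 m

801.9 m


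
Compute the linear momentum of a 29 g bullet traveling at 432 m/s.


p = m*v = 0.029*432 = 12.53 kg·m/s

12.53 kg·m/s


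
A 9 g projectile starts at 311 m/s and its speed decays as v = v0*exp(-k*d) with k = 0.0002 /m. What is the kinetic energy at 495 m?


v = v0*exp(-k*d) = 311*exp(-0.0002*495) = 281.686 m/s
E = 0.5*m*v^2 = 0.5*0.009*281.686^2 = 357.1 J

357.1 J


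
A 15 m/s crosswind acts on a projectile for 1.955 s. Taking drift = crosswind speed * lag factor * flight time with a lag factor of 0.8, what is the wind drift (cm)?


drift = v_wind * lag * t = 15 * 0.8 * 1.955 = 23.46 m ≈ 2346 cm

2346 cm


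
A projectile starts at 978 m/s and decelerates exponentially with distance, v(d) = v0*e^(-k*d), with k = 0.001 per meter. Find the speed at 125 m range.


v = v0*exp(-k*d) = 978*exp(-0.001*125) = 863.1 m/s

863.1 m/s


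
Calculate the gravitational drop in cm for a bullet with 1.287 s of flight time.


drop = 0.5*g*t^2 = 0.5*9.81*1.287^2 = 8.12449 m ≈ 812.4 cm

812.4 cm


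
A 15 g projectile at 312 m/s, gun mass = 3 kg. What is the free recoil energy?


v_r = m_p*v_p/m_gun = 0.015*312/3 = 1.56 m/s, E_r = 0.5*m_gun*v_r^2 = 0.5*3*1.56^2 = 3.65 J

3.65 J


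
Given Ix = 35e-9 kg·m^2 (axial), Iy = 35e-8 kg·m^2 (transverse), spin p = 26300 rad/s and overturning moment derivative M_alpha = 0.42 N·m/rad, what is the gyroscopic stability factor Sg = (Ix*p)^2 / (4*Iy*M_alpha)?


Sg = Ix^2 * p^2 / (4 * Iy * M_alpha) = (35e-9)^2 * 26300^2 / (4 * 35e-8 * 0.42) = 1.441

1.441


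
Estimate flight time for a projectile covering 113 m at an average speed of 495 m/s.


t = d/v = 113/495 = 0.2283 s

0.2283 s


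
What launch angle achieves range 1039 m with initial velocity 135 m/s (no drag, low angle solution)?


sin(2*theta) = R*g/v0^2 = 1039*9.81/135^2 = 0.559264, theta = arcsin(0.559264)/2 = 17°

17 degrees


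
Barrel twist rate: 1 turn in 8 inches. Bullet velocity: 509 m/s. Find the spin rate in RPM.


twist_m = 8*0.0254 = 0.2032 m
spin = v/twist = 509/0.2032 = 2504.921 rev/s
RPM = spin*60 = 2504.921*60 ≈ 150295 RPM

150295 RPM


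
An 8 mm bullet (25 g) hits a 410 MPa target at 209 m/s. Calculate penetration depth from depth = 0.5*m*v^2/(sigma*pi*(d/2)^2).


A = pi*(d/2)^2 = pi*(8/2)^2 = 50.2655 mm^2
E = 0.5*m*v^2 = 0.5*0.025*209^2 = 546.013 J
depth = E/(sigma*A) = 546.013 J / (410 MPa * 50.2655 mm^2) = 546.013/(410 * 50.2655) m = 0.0264941 m ≈ 26.49 mm

26.49 mm


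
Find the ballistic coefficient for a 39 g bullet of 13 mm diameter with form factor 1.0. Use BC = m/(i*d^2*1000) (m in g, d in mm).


BC = m/(i*d^2*1000) = 39/(1.0 * 13^2 * 1000) = 0.0002308

0.0002308


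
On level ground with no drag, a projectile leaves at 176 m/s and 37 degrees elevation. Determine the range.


R = v0^2 * sin(2*theta) / g = 176^2 * sin(2*37°) / 9.81 = 3035 m

3035 m


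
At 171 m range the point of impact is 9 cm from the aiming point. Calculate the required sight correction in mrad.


1 mrad subtends 1 cm per 10 m of range, so adj = error_cm / (dist_m / 10) = 9 / (171/10) = 0.5263 mrad

0.5263 mrad


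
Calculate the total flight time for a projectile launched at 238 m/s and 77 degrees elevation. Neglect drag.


T = 2*v0*sin(theta)/g = 2*238*sin(77°)/9.81 = 47.28 s

47.28 s


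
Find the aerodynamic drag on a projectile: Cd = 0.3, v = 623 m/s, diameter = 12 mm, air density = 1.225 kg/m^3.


A = pi*(d/2)^2 = pi*(12/2000)^2 = 1.13097e-04 m^2
Fd = 0.5*Cd*rho*A*v^2 = 0.5*0.3*1.225*1.13097e-04*623^2 = 8.066 N

8.066 N


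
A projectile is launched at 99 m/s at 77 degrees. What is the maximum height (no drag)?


H = (v0*sin(theta))^2 / (2g) = (99*sin(77°))^2 / (2*9.81) = 474.3 m

474.3 m


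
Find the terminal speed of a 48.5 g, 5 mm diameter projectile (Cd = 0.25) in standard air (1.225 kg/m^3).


A = pi*(d/2)^2 = pi*(5/2000)^2 = 1.96350e-05 m^2
vt = sqrt(2mg/(Cd*rho*A)) = sqrt(2*0.0485*9.81/(0.25 * 1.225 * 1.96350e-05)) = 397.8 m/s

397.8 m/s


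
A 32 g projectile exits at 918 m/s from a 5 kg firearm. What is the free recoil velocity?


v_recoil = m_p * v_p / m_gun = 0.032 * 918 / 5 = 5.875 m/s

5.875 m/s


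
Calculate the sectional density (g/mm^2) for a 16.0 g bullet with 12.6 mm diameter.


SD = m/d^2 = 16.0/12.6^2 = 0.1008 g/mm^2

0.1008 g/mm^2


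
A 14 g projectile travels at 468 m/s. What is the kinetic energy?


E = 0.5*m*v^2 = 0.5*0.014*468^2 = 1533 J

1533 J


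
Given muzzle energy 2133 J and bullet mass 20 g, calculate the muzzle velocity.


v = sqrt(2*E/m) = sqrt(2*2133/0.02) = 461.8 m/s

461.8 m/s


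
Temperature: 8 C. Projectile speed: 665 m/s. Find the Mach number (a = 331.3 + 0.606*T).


a = 331.3 + 0.606*(8) = 336.148 m/s
M = v/a = 665/336.148 = 1.978

1.978


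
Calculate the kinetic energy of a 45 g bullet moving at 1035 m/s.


E = 0.5*m*v^2 = 0.5*0.045*1035^2 = 24103 J

24103 J


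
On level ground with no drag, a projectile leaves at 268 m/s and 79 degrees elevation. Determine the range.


R = v0^2 * sin(2*theta) / g = 268^2 * sin(2*79°) / 9.81 = 2743 m

2743 m


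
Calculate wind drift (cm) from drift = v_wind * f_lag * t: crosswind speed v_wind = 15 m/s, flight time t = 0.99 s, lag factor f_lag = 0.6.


drift = v_wind * lag * t = 15 * 0.6 * 0.99 = 8.91 m ≈ 891 cm

891 cm


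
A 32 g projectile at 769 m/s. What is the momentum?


p = m*v = 0.032*769 = 24.61 kg·m/s

24.61 kg·m/s


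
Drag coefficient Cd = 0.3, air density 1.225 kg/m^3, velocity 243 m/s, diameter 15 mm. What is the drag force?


A = pi*(d/2)^2 = pi*(15/2000)^2 = 1.76715e-04 m^2
Fd = 0.5*Cd*rho*A*v^2 = 0.5*0.3*1.225*1.76715e-04*243^2 = 1.917 N

1.917 N


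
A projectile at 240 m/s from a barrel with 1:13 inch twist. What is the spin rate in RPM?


twist_m = 13*0.0254 = 0.3302 m
spin = v/twist = 240/0.3302 = 726.8322 rev/s
RPM = spin*60 = 726.8322*60 ≈ 43610 RPM

43610 RPM


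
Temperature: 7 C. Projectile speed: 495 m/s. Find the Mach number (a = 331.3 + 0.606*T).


a = 331.3 + 0.606*(7) = 335.542 m/s
M = v/a = 495/335.542 = 1.475

1.475


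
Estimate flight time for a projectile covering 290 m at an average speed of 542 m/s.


t = d/v = 290/542 = 0.5351 s

0.5351 s


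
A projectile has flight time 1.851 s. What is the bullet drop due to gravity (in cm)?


drop = 0.5*g*t^2 = 0.5*9.81*1.851^2 = 16.8055 m ≈ 1681 cm

1681 cm


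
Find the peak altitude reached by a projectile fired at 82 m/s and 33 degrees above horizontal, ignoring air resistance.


H = (v0*sin(theta))^2 / (2g) = (82*sin(33°))^2 / (2*9.81) = 101.7 m

101.7 m


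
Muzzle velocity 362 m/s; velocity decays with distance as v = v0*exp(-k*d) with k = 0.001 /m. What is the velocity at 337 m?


v = v0*exp(-k*d) = 362*exp(-0.001*337) = 258.4 m/s

258.4 m/s


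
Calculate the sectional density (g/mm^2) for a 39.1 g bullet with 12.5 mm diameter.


SD = m/d^2 = 39.1/12.5^2 = 0.2502 g/mm^2

0.2502 g/mm^2


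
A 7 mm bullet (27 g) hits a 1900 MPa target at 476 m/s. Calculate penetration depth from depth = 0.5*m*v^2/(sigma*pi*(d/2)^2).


A = pi*(d/2)^2 = pi*(7/2)^2 = 38.4845 mm^2
E = 0.5*m*v^2 = 0.5*0.027*476^2 = 3058.78 J
depth = E/(sigma*A) = 3058.78 J / (1900 MPa * 38.4845 mm^2) = 3058.78/(1900 * 38.4845) m = 0.041832 m ≈ 41.83 mm

41.83 mm


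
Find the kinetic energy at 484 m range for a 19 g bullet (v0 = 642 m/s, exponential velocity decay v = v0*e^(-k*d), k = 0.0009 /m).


v = v0*exp(-k*d) = 642*exp(-0.0009*484) = 415.295 m/s
E = 0.5*m*v^2 = 0.5*0.019*415.295^2 = 1638 J

1638 J


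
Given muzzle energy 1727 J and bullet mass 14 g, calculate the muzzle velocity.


v = sqrt(2*E/m) = sqrt(2*1727/0.014) = 496.7 m/s

496.7 m/s


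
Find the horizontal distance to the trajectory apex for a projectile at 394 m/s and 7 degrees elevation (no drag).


R = v0^2*sin(2*theta)/g = 394^2*sin(2*7°)/9.81 = 3828.24 m
apex_dist = R/2 = 3828.24/2 = 1914 m

1914 m


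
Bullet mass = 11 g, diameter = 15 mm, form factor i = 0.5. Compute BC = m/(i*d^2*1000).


BC = m/(i*d^2*1000) = 11/(0.5 * 15^2 * 1000) = 9.778e-05

9.778e-05


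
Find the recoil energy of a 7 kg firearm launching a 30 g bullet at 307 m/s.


v_r = m_p*v_p/m_gun = 0.03*307/7 = 1.31571 m/s, E_r = 0.5*m_gun*v_r^2 = 0.5*7*1.31571^2 = 6.059 J

6.059 J


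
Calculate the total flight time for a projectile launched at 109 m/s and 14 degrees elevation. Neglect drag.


T = 2*v0*sin(theta)/g = 2*109*sin(14°)/9.81 = 5.376 s

5.376 s


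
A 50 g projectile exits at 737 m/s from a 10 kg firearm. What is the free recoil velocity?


v_recoil = m_p * v_p / m_gun = 0.05 * 737 / 10 = 3.685 m/s

3.685 m/s


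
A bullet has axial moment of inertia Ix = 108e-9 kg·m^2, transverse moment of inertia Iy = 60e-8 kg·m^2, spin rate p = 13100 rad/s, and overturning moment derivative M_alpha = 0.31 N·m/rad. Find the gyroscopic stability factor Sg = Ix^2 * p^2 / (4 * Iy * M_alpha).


Sg = Ix^2 * p^2 / (4 * Iy * M_alpha) = (108e-9)^2 * 13100^2 / (4 * 60e-8 * 0.31) = 2.69

2.69


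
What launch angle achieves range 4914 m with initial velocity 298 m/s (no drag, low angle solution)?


sin(2*theta) = R*g/v0^2 = 4914*9.81/298^2 = 0.54284, theta = arcsin(0.54284)/2 = 16.44°

16.44 degrees


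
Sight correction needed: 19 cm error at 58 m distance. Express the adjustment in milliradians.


1 mrad subtends 1 cm per 10 m of range, so adj = error_cm / (dist_m / 10) = 19 / (58/10) = 3.276 mrad

3.276 mrad


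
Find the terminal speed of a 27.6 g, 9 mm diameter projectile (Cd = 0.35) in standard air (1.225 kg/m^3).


A = pi*(d/2)^2 = pi*(9/2000)^2 = 6.36173e-05 m^2
vt = sqrt(2mg/(Cd*rho*A)) = sqrt(2*0.0276*9.81/(0.35 * 1.225 * 6.36173e-05)) = 140.9 m/s

140.9 m/s


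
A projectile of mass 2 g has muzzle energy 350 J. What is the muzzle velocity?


v = sqrt(2*E/m) = sqrt(2*350/0.002) = 591.6 m/s

591.6 m/s


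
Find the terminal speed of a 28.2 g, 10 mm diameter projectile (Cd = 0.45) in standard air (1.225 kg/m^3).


A = pi*(d/2)^2 = pi*(10/2000)^2 = 7.85398e-05 m^2
vt = sqrt(2mg/(Cd*rho*A)) = sqrt(2*0.0282*9.81/(0.45 * 1.225 * 7.85398e-05)) = 113 m/s

113 m/s


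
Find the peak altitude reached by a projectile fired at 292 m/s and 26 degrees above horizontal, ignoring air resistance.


H = (v0*sin(theta))^2 / (2g) = (292*sin(26°))^2 / (2*9.81) = 835.1 m

835.1 m


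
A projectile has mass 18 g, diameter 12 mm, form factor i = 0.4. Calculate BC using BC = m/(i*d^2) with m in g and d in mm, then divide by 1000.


BC = m/(i*d^2*1000) = 18/(0.4 * 12^2 * 1000) = 0.0003125

0.0003125


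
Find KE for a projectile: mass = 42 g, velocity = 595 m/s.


E = 0.5*m*v^2 = 0.5*0.042*595^2 = 7435 J

7435 J


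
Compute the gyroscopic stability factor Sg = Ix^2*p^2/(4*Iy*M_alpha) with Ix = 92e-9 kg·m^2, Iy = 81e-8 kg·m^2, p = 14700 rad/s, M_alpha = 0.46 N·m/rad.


Sg = Ix^2 * p^2 / (4 * Iy * M_alpha) = (92e-9)^2 * 14700^2 / (4 * 81e-8 * 0.46) = 1.227

1.227


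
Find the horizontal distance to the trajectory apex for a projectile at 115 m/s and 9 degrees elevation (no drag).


R = v0^2*sin(2*theta)/g = 115^2*sin(2*9°)/9.81 = 416.59 m
apex_dist = R/2 = 416.59/2 = 208.3 m

208.3 m


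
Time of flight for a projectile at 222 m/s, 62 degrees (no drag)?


T = 2*v0*sin(theta)/g = 2*222*sin(62°)/9.81 = 39.96 s

39.96 s


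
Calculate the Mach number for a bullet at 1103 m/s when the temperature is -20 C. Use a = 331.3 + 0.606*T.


a = 331.3 + 0.606*(-20) = 319.18 m/s
M = v/a = 1103/319.18 = 3.456

3.456


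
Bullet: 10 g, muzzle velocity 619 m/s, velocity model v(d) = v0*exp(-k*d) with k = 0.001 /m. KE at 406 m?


v = v0*exp(-k*d) = 619*exp(-0.001*406) = 412.446 m/s
E = 0.5*m*v^2 = 0.5*0.01*412.446^2 = 850.6 J

850.6 J


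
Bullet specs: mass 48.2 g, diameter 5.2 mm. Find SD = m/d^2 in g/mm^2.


SD = m/d^2 = 48.2/5.2^2 = 1.783 g/mm^2

1.783 g/mm^2


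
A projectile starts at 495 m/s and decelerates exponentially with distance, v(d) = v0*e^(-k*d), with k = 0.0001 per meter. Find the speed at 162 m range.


v = v0*exp(-k*d) = 495*exp(-0.0001*162) = 487 m/s

487 m/s


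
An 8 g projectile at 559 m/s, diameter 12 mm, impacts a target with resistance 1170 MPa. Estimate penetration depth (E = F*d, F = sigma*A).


A = pi*(d/2)^2 = pi*(12/2)^2 = 113.097 mm^2
E = 0.5*m*v^2 = 0.5*0.008*559^2 = 1249.92 J
depth = E/(sigma*A) = 1249.92 J / (1170 MPa * 113.097 mm^2) = 1249.92/(1170 * 113.097) m = 0.00944594 m ≈ 9.446 mm

9.446 mm


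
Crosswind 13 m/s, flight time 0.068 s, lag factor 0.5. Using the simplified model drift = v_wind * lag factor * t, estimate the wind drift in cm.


drift = v_wind * lag * t = 13 * 0.5 * 0.068 = 0.442 m ≈ 44.2 cm

44.2 cm


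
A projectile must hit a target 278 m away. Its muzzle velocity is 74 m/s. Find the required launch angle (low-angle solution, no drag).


sin(2*theta) = R*g/v0^2 = 278*9.81/74^2 = 0.498024, theta = arcsin(0.498024)/2 = 14.93°

14.93 degrees


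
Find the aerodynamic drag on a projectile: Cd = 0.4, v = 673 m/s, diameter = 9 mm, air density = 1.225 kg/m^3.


A = pi*(d/2)^2 = pi*(9/2000)^2 = 6.36173e-05 m^2
Fd = 0.5*Cd*rho*A*v^2 = 0.5*0.4*1.225*6.36173e-05*673^2 = 7.059 N

7.059 N


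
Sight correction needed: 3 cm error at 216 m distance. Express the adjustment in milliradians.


1 mrad subtends 1 cm per 10 m of range, so adj = error_cm / (dist_m / 10) = 3 / (216/10) = 0.1389 mrad

0.1389 mrad
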